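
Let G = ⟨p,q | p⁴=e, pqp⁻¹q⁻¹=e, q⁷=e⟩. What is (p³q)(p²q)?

Compute (p³q) · (p²q) by multiplying left to right and reducing via the relations at each step:
  (p³q) · p² = pq
  (pq) · q = pq²

Answer: pq²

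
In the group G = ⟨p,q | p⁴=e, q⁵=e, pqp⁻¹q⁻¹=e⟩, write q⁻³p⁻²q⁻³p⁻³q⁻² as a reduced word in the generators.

Multiply left to right, reducing at each step:
  (q²) · p⁻² = p²q²
  (p²q²) · q⁻³ = p²q⁴
  (p²q⁴) · p⁻³ = p³q⁴
  (p³q⁴) · q⁻² = p³q²

Answer: p³q²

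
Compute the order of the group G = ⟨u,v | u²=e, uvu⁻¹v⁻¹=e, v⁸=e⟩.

Enumerate words in the generators, reducing via the relations: the distinct elements are
  {e, u, v, uv, v², v³, v⁴, v⁵, v⁶, v⁷, uv², uv³, uv⁴, uv⁵, uv⁶, uv⁷}.
No further products give new elements, so |G| = 16.

Answer: 16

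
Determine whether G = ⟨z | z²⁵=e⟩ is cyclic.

|G| = 25. The element z has order 25 (its powers give 25 distinct elements), so ⟨z⟩ = G and G is cyclic.

Answer: Yes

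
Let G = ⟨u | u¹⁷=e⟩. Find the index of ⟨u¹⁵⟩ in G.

First find ord(u¹⁵) by computing successive powers:
  (u¹⁵)¹ = u¹⁵, (u¹⁵)² = u¹³, (u¹⁵)³ = u¹¹, (u¹⁵)⁴ = u⁹, (u¹⁵)⁵ = u⁷, (u¹⁵)⁶ = u⁵, (u¹⁵)⁷ = u³, (u¹⁵)⁸ = u, (u¹⁵)⁹ = u¹⁶, (u¹⁵)¹⁰ = u¹⁴, (u¹⁵)¹¹ = u¹², (u¹⁵)¹² = u¹⁰, (u¹⁵)¹³ = u⁸, (u¹⁵)¹⁴ = u⁶, (u¹⁵)¹⁵ = u⁴, (u¹⁵)¹⁶ = u², (u¹⁵)¹⁷ = e.
So |⟨u¹⁵⟩| = ord(u¹⁵) = 17. With |G| = 17, by Lagrange [G : ⟨u¹⁵⟩] = 17/17 = 1.

Answer: 1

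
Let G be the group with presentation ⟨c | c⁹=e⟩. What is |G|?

G is generated by a single element, so G is cyclic. The relator gives c⁹ = e and no smaller power is forced to be e, so the 9 powers {c, e, c², c³, c⁴, c⁵, c⁶, c⁷, c⁸} are distinct. Hence |G| = 9.

Answer: 9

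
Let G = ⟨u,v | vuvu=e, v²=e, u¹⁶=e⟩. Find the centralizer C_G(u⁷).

⟨u⁷⟩ ⊆ C_G(u⁷) since powers of u⁷ commute with u⁷; so |C_G(u⁷)| ≥ |⟨u⁷⟩| = 16.
By orbit–stabilizer, |C_G(u⁷)| = |G| / |conj. class of u⁷| = 32 / 2 = 16.
The 16 elements commuting with u⁷ are {e, u, u², u³, u⁴, u⁵, u⁶, u⁷, u⁸, u⁹, u¹⁰, u¹¹, u¹², u¹³, u¹⁴, u¹⁵}.

Answer: {e, u, u², u³, u⁴, u⁵, u⁶, u⁷, u⁸, u⁹, u¹⁰, u¹¹, u¹², u¹³, u¹⁴, u¹⁵}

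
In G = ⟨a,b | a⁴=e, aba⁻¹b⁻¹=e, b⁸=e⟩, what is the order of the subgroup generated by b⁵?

|⟨b⁵⟩| equals the order of b⁵. Compute successive powers until reaching e:
  (b⁵)¹ = b⁵, (b⁵)² = b², (b⁵)³ = b⁷, (b⁵)⁴ = b⁴, (b⁵)⁵ = b, (b⁵)⁶ = b⁶, (b⁵)⁷ = b³, (b⁵)⁸ = e.
The smallest positive k with (b⁵)ᵏ = e is 8, so |⟨b⁵⟩| = 8.

Answer: 8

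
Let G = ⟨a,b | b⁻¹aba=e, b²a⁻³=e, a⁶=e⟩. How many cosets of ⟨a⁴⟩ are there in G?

First find ord(a⁴) by computing successive powers:
  (a⁴)¹ = a⁴, (a⁴)² = a², (a⁴)³ = e.
So |⟨a⁴⟩| = ord(a⁴) = 3. With |G| = 12, by Lagrange [G : ⟨a⁴⟩] = 12/3 = 4.

Answer: 4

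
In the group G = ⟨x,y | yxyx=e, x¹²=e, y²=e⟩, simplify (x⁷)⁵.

Compute successive powers of (x⁷), reducing at each step:
  (x⁷)²: (x⁷) · x⁷ = x²
  (x⁷)³: (x²) · x⁷ = x⁹
  (x⁷)⁴: (x⁹) · x⁷ = x⁴
  (x⁷)⁵: (x⁴) · x⁷ = x¹¹

Answer: x¹¹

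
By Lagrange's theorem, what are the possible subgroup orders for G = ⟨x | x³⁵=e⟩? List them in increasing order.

|G| = 35 = 5 · 7. By Lagrange's theorem the order of any subgroup divides 35; the divisors of 35 are 1, 5, 7, 35.

Answer: 1, 5, 7, 35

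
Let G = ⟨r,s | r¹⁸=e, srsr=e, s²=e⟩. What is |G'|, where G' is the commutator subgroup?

G' = [G, G] is generated by all commutators. The generator-pair commutators are: [r, s] = r².
The subgroup they normally generate is {e, r², r⁴, r⁶, r⁸, r¹⁰, r¹², r¹⁴, r¹⁶}, of order 9.
Check: |G/G'| = 36/9 = 4 is the order of the abelianisation.

Answer: 9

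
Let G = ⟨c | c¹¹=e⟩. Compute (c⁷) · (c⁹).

Compute (c⁷) · (c⁹) by multiplying left to right and reducing via the relations at each step:
  (c⁷) · c⁹ = c⁵

Answer: c⁵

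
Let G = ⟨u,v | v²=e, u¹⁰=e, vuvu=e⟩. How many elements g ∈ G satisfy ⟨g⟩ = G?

⟨g⟩ = G would require ord(g) = |G| = 20, but the maximum element order in G is 10 < 20. So G is not cyclic and no single element generates it: the count is 0.

Answer: 0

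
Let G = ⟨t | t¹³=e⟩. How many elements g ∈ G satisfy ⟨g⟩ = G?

G is cyclic of order 13. An element generates G iff its order is 13, and a cyclic group of order 13 has exactly φ(13) = 12 such elements.

Answer: 12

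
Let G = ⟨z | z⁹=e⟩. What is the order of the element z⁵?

Compute successive powers until reaching e:
  (z⁵)¹ = z⁵, (z⁵)² = z, (z⁵)³ = z⁶, (z⁵)⁴ = z², (z⁵)⁵ = z⁷, (z⁵)⁶ = z³, (z⁵)⁷ = z⁸, (z⁵)⁸ = z⁴, (z⁵)⁹ = e.
The smallest positive k with (z⁵)ᵏ = e is 9.

Answer: 9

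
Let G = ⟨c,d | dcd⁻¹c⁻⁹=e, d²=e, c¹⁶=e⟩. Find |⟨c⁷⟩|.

|⟨c⁷⟩| equals the order of c⁷. Compute successive powers until reaching e:
  (c⁷)¹ = c⁷, (c⁷)² = c¹⁴, (c⁷)³ = c⁵, (c⁷)⁴ = c¹², (c⁷)⁵ = c³, (c⁷)⁶ = c¹⁰, (c⁷)⁷ = c, (c⁷)⁸ = c⁸, (c⁷)⁹ = c¹⁵, (c⁷)¹⁰ = c⁶, (c⁷)¹¹ = c¹³, (c⁷)¹² = c⁴, (c⁷)¹³ = c¹¹, (c⁷)¹⁴ = c², (c⁷)¹⁵ = c⁹, (c⁷)¹⁶ = e.
The smallest positive k with (c⁷)ᵏ = e is 16, so |⟨c⁷⟩| = 16.

Answer: 16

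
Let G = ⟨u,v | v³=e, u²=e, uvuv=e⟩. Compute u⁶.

Compute successive powers of u, reducing at each step:
  u²: u · u = e
  u³: e · u = u
  u⁴: u · u = e
  u⁵: e · u = u
  u⁶: u · u = e

Answer: e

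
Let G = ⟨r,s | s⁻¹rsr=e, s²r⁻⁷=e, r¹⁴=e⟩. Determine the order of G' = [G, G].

G' = [G, G] is generated by all commutators. The generator-pair commutators are: [r, s] = r².
The subgroup they normally generate is {e, r², r⁴, r⁶, r⁸, r¹⁰, r¹²}, of order 7.
Check: |G/G'| = 28/7 = 4 is the order of the abelianisation.

Answer: 7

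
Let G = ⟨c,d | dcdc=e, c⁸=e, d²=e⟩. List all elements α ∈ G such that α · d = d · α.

⟨d⟩ ⊆ C_G(d) since powers of d commute with d; so |C_G(d)| ≥ |⟨d⟩| = 2.
By orbit–stabilizer, |C_G(d)| = |G| / |conj. class of d| = 16 / 4 = 4.
The 4 elements commuting with d are {e, c⁴, d, c⁴d}.

Answer: {e, c⁴, d, c⁴d}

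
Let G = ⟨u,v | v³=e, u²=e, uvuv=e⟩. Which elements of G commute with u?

⟨u⟩ ⊆ C_G(u) since powers of u commute with u; so |C_G(u)| ≥ |⟨u⟩| = 2.
By orbit–stabilizer, |C_G(u)| = |G| / |conj. class of u| = 6 / 3 = 2.
The 2 elements commuting with u are {e, u}.

Answer: {e, u}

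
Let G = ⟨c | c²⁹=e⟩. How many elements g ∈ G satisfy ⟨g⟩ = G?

G is cyclic of order 29. An element generates G iff its order is 29, and a cyclic group of order 29 has exactly φ(29) = 28 such elements.

Answer: 28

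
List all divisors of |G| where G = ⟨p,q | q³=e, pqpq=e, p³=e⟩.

|G| = 12 = 2² · 3. By Lagrange's theorem the order of any subgroup divides 12; the divisors of 12 are 1, 2, 3, 4, 6, 12.

Answer: 1, 2, 3, 4, 6, 12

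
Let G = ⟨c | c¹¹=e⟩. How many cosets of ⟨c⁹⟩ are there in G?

First find ord(c⁹) by computing successive powers:
  (c⁹)¹ = c⁹, (c⁹)² = c⁷, (c⁹)³ = c⁵, (c⁹)⁴ = c³, (c⁹)⁵ = c, (c⁹)⁶ = c¹⁰, (c⁹)⁷ = c⁸, (c⁹)⁸ = c⁶, (c⁹)⁹ = c⁴, (c⁹)¹⁰ = c², (c⁹)¹¹ = e.
So |⟨c⁹⟩| = ord(c⁹) = 11. With |G| = 11, by Lagrange [G : ⟨c⁹⟩] = 11/11 = 1.

Answer: 1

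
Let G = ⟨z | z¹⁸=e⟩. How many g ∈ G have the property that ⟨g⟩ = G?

G is cyclic of order 18. An element generates G iff its order is 18, and a cyclic group of order 18 has exactly φ(18) = 6 such elements.

Answer: 6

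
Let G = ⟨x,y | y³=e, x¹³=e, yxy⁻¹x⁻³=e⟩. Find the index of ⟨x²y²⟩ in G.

First find ord(x²y²) by computing successive powers:
  (x²y²)¹ = x²y², (x²y²)² = x⁷y, (x²y²)³ = e.
So |⟨x²y²⟩| = ord(x²y²) = 3. With |G| = 39, by Lagrange [G : ⟨x²y²⟩] = 39/3 = 13.

Answer: 13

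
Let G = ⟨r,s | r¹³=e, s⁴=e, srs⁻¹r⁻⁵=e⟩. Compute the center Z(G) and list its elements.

An element z ∈ Z(G) iff z commutes with every generator.
For example e is central: e·r = r = r·e; e·s = s = s·e.
Whereas r ∉ Z(G) since r·s = rs ≠ r⁵s = s·r.
Checking each of the 52 elements this way gives Z(G) = {e}, of order 1.

Answer: {e}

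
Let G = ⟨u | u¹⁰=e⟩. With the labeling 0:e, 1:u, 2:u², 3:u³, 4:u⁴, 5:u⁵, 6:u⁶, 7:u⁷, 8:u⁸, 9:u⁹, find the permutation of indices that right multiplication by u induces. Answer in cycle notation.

(0 1 2 3 4 5 6 7 8 9)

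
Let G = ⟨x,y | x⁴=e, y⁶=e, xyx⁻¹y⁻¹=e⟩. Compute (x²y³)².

Compute successive powers of (x²y³), reducing at each step:
  (x²y³)²: (x²y³) · x² = y³;   (y³) · y³ = e

Answer: e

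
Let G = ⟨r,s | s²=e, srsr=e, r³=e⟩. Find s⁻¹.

The order of s is 2 (smallest k with sᵏ = e), so s⁻¹ = s¹ = s.
Check: s · s → s · s = e, giving e as required.

Answer: s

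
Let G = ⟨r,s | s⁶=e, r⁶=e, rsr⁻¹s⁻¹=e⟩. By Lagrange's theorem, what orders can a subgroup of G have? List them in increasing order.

|G| = 36 = 2² · 3². By Lagrange's theorem the order of any subgroup divides 36; the divisors of 36 are 1, 2, 3, 4, 6, 9, 12, 18, 36.

Answer: 1, 2, 3, 4, 6, 9, 12, 18, 36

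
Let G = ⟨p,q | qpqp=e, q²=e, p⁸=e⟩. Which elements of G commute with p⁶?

⟨p⁶⟩ ⊆ C_G(p⁶) since powers of p⁶ commute with p⁶; so |C_G(p⁶)| ≥ |⟨p⁶⟩| = 4.
By orbit–stabilizer, |C_G(p⁶)| = |G| / |conj. class of p⁶| = 16 / 2 = 8.
The 8 elements commuting with p⁶ are {e, p, p², p³, p⁴, p⁵, p⁶, p⁷}.

Answer: {e, p, p², p³, p⁴, p⁵, p⁶, p⁷}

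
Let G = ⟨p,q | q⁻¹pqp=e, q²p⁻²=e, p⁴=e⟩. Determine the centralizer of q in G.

⟨q⟩ ⊆ C_G(q) since powers of q commute with q; so |C_G(q)| ≥ |⟨q⟩| = 4.
By orbit–stabilizer, |C_G(q)| = |G| / |conj. class of q| = 8 / 2 = 4.
The 4 elements commuting with q are {e, p², q, q⁻¹}.

Answer: {e, p², q, q⁻¹}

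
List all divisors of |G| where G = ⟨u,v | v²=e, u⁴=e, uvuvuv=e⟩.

|G| = 24 = 2³ · 3. By Lagrange's theorem the order of any subgroup divides 24; the divisors of 24 are 1, 2, 3, 4, 6, 8, 12, 24.

Answer: 1, 2, 3, 4, 6, 8, 12, 24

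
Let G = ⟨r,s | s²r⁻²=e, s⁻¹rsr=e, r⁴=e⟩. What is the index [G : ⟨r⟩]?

First find ord(r) by computing successive powers:
  r¹ = r, r² = r², r³ = r³, r⁴ = e.
So |⟨r⟩| = ord(r) = 4. With |G| = 8, by Lagrange [G : ⟨r⟩] = 8/4 = 2.

Answer: 2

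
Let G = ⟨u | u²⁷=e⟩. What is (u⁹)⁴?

Compute successive powers of (u⁹), reducing at each step:
  (u⁹)²: (u⁹) · u⁹ = u¹⁸
  (u⁹)³: (u¹⁸) · u⁹ = e
  (u⁹)⁴: e · u⁹ = u⁹

Answer: u⁹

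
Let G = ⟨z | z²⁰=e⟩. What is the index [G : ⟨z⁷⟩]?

First find ord(z⁷) by computing successive powers:
  (z⁷)¹ = z⁷, (z⁷)² = z¹⁴, (z⁷)³ = z, (z⁷)⁴ = z⁸, (z⁷)⁵ = z¹⁵, (z⁷)⁶ = z², (z⁷)⁷ = z⁹, (z⁷)⁸ = z¹⁶, (z⁷)⁹ = z³, (z⁷)¹⁰ = z¹⁰, (z⁷)¹¹ = z¹⁷, (z⁷)¹² = z⁴, (z⁷)¹³ = z¹¹, (z⁷)¹⁴ = z¹⁸, (z⁷)¹⁵ = z⁵, (z⁷)¹⁶ = z¹², (z⁷)¹⁷ = z¹⁹, (z⁷)¹⁸ = z⁶, (z⁷)¹⁹ = z¹³, (z⁷)²⁰ = e.
So |⟨z⁷⟩| = ord(z⁷) = 20. With |G| = 20, by Lagrange [G : ⟨z⁷⟩] = 20/20 = 1.

Answer: 1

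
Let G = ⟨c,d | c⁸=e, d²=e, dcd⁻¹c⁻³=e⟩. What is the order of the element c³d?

Compute successive powers until reaching e:
  (c³d)¹ = c³d, (c³d)² = c⁴, (c³d)³ = c⁷d, (c³d)⁴ = e.
The smallest positive k with (c³d)ᵏ = e is 4.

Answer: 4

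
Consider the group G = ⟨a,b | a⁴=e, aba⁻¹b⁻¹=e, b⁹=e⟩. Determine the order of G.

Enumerate words in the generators, reducing via the relations: the distinct elements are
  {a, b, e, ab, a², a³, b², b³, b⁴, b⁵, b⁶, b⁷, b⁸, ab², ab³, ab⁴, ab⁵, ab⁶, ab⁷, ab⁸, a²b, a³b, a²b², a²b³, a²b⁴, a²b⁵, a²b⁶, a²b⁷, a²b⁸, a³b², a³b³, a³b⁴, a³b⁵, a³b⁶, a³b⁷, a³b⁸}.
No further products give new elements, so |G| = 36.

Answer: 36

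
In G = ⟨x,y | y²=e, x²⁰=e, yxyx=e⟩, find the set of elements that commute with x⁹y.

⟨x⁹y⟩ ⊆ C_G(x⁹y) since powers of x⁹y commute with x⁹y; so |C_G(x⁹y)| ≥ |⟨x⁹y⟩| = 2.
By orbit–stabilizer, |C_G(x⁹y)| = |G| / |conj. class of x⁹y| = 40 / 10 = 4.
The 4 elements commuting with x⁹y are {e, x¹⁰, x¹⁹y, x⁹y}.

Answer: {e, x¹⁰, x¹⁹y, x⁹y}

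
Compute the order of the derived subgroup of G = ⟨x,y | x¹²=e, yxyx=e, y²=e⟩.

G' = [G, G] is generated by all commutators. The generator-pair commutators are: [x, y] = x².
The subgroup they normally generate is {e, x², x⁴, x⁶, x⁸, x¹⁰}, of order 6.
Check: |G/G'| = 24/6 = 4 is the order of the abelianisation.

Answer: 6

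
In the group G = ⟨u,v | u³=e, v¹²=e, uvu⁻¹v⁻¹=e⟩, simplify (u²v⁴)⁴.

Compute successive powers of (u²v⁴), reducing at each step:
  (u²v⁴)²: (u²v⁴) · u² = uv⁴;   (uv⁴) · v⁴ = uv⁸
  (u²v⁴)³: (uv⁸) · u² = v⁸;   (v⁸) · v⁴ = e
  (u²v⁴)⁴: e · u² = u²;   (u²) · v⁴ = u²v⁴

Answer: u²v⁴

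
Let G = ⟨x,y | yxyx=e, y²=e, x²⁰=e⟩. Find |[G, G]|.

G' = [G, G] is generated by all commutators. The generator-pair commutators are: [x, y] = x².
The subgroup they normally generate is {e, x², x⁴, x⁶, x⁸, x¹⁰, x¹², x¹⁴, x¹⁶, x¹⁸}, of order 10.
Check: |G/G'| = 40/10 = 4 is the order of the abelianisation.

Answer: 10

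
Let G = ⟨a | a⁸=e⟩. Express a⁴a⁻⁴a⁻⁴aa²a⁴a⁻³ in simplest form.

Multiply left to right, reducing at each step:
  (a⁴) · a⁻⁴ = e
  e · a⁻⁴ = a⁴
  (a⁴) · a = a⁵
  (a⁵) · a² = a⁷
  (a⁷) · a⁴ = a³
  (a³) · a⁻³ = e

Answer: e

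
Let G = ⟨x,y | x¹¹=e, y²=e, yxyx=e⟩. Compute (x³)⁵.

Compute successive powers of (x³), reducing at each step:
  (x³)²: (x³) · x³ = x⁶
  (x³)³: (x⁶) · x³ = x⁹
  (x³)⁴: (x⁹) · x³ = x
  (x³)⁵: x · x³ = x⁴

Answer: x⁴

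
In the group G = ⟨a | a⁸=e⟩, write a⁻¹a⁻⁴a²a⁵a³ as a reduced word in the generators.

Multiply left to right, reducing at each step:
  (a⁷) · a⁻⁴ = a³
  (a³) · a² = a⁵
  (a⁵) · a⁵ = a²
  (a²) · a³ = a⁵

Answer: a⁵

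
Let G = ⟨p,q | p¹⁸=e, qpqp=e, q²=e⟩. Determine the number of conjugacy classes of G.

The conjugacy classes (representative and size) are:
  [e] (size 1), [p] (size 2), [p²] (size 2), [p³] (size 2), [p¹⁴] (size 2), [p⁵] (size 2), [p¹²] (size 2), [p⁷] (size 2), [p¹⁰] (size 2), [p⁹] (size 1), [p¹⁰q] (size 9), [pq] (size 9).
Class equation: 1 + 2 + 2 + 2 + 2 + 2 + 2 + 2 + 2 + 1 + 9 + 9 = 36 = |G|. So G has 12 conjugacy classes.

Answer: 12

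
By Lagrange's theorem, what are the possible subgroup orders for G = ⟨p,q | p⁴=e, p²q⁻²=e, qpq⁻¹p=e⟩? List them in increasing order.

|G| = 8 = 2³. By Lagrange's theorem the order of any subgroup divides 8; the divisors of 8 are 1, 2, 4, 8.

Answer: 1, 2, 4, 8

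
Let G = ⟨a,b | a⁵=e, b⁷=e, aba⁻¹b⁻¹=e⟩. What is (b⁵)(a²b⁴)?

Compute (b⁵) · (a²b⁴) by multiplying left to right and reducing via the relations at each step:
  (b⁵) · a² = a²b⁵
  (a²b⁵) · b⁴ = a²b²

Answer: a²b²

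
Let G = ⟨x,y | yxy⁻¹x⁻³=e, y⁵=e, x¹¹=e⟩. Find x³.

Compute successive powers of x, reducing at each step:
  x²: x · x = x²
  x³: (x²) · x = x³

Answer: x³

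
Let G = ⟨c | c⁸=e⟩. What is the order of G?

G is generated by a single element, so G is cyclic. The relator gives c⁸ = e and no smaller power is forced to be e, so the 8 powers {c, e, c², c³, c⁴, c⁵, c⁶, c⁷} are distinct. Hence |G| = 8.

Answer: 8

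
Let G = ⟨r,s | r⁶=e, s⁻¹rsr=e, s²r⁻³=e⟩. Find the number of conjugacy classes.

The conjugacy classes (representative and size) are:
  [e] (size 1), [r] (size 2), [r²] (size 2), [r³] (size 1), [rs⁻¹] (size 3), [r²s⁻¹] (size 3).
Class equation: 1 + 2 + 2 + 1 + 3 + 3 = 12 = |G|. So G has 6 conjugacy classes.

Answer: 6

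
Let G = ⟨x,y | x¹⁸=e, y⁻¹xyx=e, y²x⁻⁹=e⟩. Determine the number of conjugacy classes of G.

The conjugacy classes (representative and size) are:
  [e] (size 1), [x¹⁷] (size 2), [x¹⁶] (size 2), [x³] (size 2), [x¹⁴] (size 2), [x¹³] (size 2), [x¹²] (size 2), [x¹¹] (size 2), [x¹⁰] (size 2), [x⁹] (size 1), [x⁸y] (size 9), [xy] (size 9).
Class equation: 1 + 2 + 2 + 2 + 2 + 2 + 2 + 2 + 2 + 1 + 9 + 9 = 36 = |G|. So G has 12 conjugacy classes.

Answer: 12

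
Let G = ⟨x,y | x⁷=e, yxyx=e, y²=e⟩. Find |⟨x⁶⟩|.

|⟨x⁶⟩| equals the order of x⁶. Compute successive powers until reaching e:
  (x⁶)¹ = x⁶, (x⁶)² = x⁵, (x⁶)³ = x⁴, (x⁶)⁴ = x³, (x⁶)⁵ = x², (x⁶)⁶ = x, (x⁶)⁷ = e.
The smallest positive k with (x⁶)ᵏ = e is 7, so |⟨x⁶⟩| = 7.

Answer: 7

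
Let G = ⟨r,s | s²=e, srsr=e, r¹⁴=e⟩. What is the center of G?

An element z ∈ Z(G) iff z commutes with every generator.
For example r⁷ is central: (r⁷)·r = r⁸ = r·(r⁷); (r⁷)·s = r⁷s = s·(r⁷).
Whereas r ∉ Z(G) since r·s = rs ≠ r¹³s = s·r.
Checking each of the 28 elements this way gives Z(G) = {e, r⁷}, of order 2.

Answer: {e, r⁷}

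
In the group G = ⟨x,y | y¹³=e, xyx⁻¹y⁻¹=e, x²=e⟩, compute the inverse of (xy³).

The order of (xy³) is 26 (smallest k with (xy³)ᵏ = e), so (xy³)⁻¹ = (xy³)²⁵ = xy¹⁰.
Check: (xy³) · (xy¹⁰) → (xy³) · x = y³;   (y³) · y¹⁰ = e, giving e as required.

Answer: xy¹⁰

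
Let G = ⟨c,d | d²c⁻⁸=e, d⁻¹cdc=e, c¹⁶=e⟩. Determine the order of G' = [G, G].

G' = [G, G] is generated by all commutators. The generator-pair commutators are: [c, d] = c².
The subgroup they normally generate is {e, c², c⁴, c⁶, c⁸, c¹⁰, c¹², c¹⁴}, of order 8.
Check: |G/G'| = 32/8 = 4 is the order of the abelianisation.

Answer: 8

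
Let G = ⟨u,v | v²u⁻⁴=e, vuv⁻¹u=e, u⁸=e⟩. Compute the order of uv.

Compute successive powers until reaching e:
  (uv)¹ = uv, (uv)² = u⁴, (uv)³ = uv⁻¹, (uv)⁴ = e.
The smallest positive k with (uv)ᵏ = e is 4.

Answer: 4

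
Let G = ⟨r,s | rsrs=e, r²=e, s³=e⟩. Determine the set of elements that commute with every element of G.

An element z ∈ Z(G) iff z commutes with every generator.
For example e is central: e·r = r = r·e; e·s = s = s·e.
Whereas r ∉ Z(G) since r·s = rs ≠ rs² = s·r.
Checking each of the 6 elements this way gives Z(G) = {e}, of order 1.

Answer: {e}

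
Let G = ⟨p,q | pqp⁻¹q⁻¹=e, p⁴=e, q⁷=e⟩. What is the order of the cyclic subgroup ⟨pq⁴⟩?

|⟨pq⁴⟩| equals the order of pq⁴. Compute successive powers until reaching e:
  (pq⁴)¹ = pq⁴, (pq⁴)² = p²q, (pq⁴)³ = p³q⁵, (pq⁴)⁴ = q², (pq⁴)⁵ = pq⁶, (pq⁴)⁶ = p²q³, (pq⁴)⁷ = p³, (pq⁴)⁸ = q⁴, (pq⁴)⁹ = pq, (pq⁴)¹⁰ = p²q⁵, (pq⁴)¹¹ = p³q², (pq⁴)¹² = q⁶, (pq⁴)¹³ = pq³, (pq⁴)¹⁴ = p², (pq⁴)¹⁵ = p³q⁴, (pq⁴)¹⁶ = q, (pq⁴)¹⁷ = pq⁵, (pq⁴)¹⁸ = p²q², (pq⁴)¹⁹ = p³q⁶, (pq⁴)²⁰ = q³, (pq⁴)²¹ = p, (pq⁴)²² = p²q⁴, (pq⁴)²³ = p³q, (pq⁴)²⁴ = q⁵, (pq⁴)²⁵ = pq², (pq⁴)²⁶ = p²q⁶, (pq⁴)²⁷ = p³q³, (pq⁴)²⁸ = e.
The smallest positive k with (pq⁴)ᵏ = e is 28, so |⟨pq⁴⟩| = 28.

Answer: 28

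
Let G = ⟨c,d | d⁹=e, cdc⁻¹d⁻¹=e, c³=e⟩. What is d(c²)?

Compute d · (c²) by multiplying left to right and reducing via the relations at each step:
  d · c² = c²d

Answer: c²d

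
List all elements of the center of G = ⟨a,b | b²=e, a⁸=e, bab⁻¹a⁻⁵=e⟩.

An element z ∈ Z(G) iff z commutes with every generator.
For example a² is central: (a²)·a = a³ = a·(a²); (a²)·b = a²b = b·(a²).
Whereas a ∉ Z(G) since a·b = ab ≠ a⁵b = b·a.
Checking each of the 16 elements this way gives Z(G) = {e, a², a⁴, a⁶}, of order 4.

Answer: {e, a², a⁴, a⁶}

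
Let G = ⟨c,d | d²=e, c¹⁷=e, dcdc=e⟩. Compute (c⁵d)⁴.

Compute successive powers of (c⁵d), reducing at each step:
  (c⁵d)²: (c⁵d) · c⁵ = d;   d · d = e
  (c⁵d)³: e · c⁵ = c⁵;   (c⁵) · d = c⁵d
  (c⁵d)⁴: (c⁵d) · c⁵ = d;   d · d = e

Answer: e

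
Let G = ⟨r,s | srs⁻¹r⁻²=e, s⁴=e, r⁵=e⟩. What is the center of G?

An element z ∈ Z(G) iff z commutes with every generator.
For example e is central: e·r = r = r·e; e·s = s = s·e.
Whereas r ∉ Z(G) since r·s = rs ≠ r²s = s·r.
Checking each of the 20 elements this way gives Z(G) = {e}, of order 1.

Answer: {e}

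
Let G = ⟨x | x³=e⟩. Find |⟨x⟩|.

|⟨x⟩| equals the order of x. Compute successive powers until reaching e:
  x¹ = x, x² = x², x³ = e.
The smallest positive k with xᵏ = e is 3, so |⟨x⟩| = 3.

Answer: 3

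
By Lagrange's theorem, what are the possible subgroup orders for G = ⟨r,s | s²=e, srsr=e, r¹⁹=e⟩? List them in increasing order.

|G| = 38 = 2 · 19. By Lagrange's theorem the order of any subgroup divides 38; the divisors of 38 are 1, 2, 19, 38.

Answer: 1, 2, 19, 38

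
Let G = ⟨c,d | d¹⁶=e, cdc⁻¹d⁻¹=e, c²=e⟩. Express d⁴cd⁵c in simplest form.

Multiply left to right, reducing at each step:
  (d⁴) · c = cd⁴
  (cd⁴) · d⁵ = cd⁹
  (cd⁹) · c = d⁹

Answer: d⁹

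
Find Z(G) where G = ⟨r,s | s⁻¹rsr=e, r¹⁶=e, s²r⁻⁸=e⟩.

An element z ∈ Z(G) iff z commutes with every generator.
For example r⁸ is central: (r⁸)·r = r⁹ = r·(r⁸); (r⁸)·s = s⁻¹ = s·(r⁸).
Whereas r ∉ Z(G) since r·s = rs ≠ r⁷s⁻¹ = s·r.
Checking each of the 32 elements this way gives Z(G) = {e, r⁸}, of order 2.

Answer: {e, r⁸}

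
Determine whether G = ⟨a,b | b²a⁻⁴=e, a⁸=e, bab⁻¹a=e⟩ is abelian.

a·b = ab but b·a = a³b⁻¹, so a·b ≠ b·a and G is not abelian.

Answer: No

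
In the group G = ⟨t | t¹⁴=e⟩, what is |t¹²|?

Compute successive powers until reaching e:
  (t¹²)¹ = t¹², (t¹²)² = t¹⁰, (t¹²)³ = t⁸, (t¹²)⁴ = t⁶, (t¹²)⁵ = t⁴, (t¹²)⁶ = t², (t¹²)⁷ = e.
The smallest positive k with (t¹²)ᵏ = e is 7.

Answer: 7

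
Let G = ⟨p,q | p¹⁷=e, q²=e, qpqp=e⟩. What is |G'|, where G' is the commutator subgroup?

G' = [G, G] is generated by all commutators. The generator-pair commutators are: [p, q] = p².
The subgroup they normally generate is {e, p, p², p³, p⁴, p⁵, p⁶, p⁷, p⁸, p⁹, p¹⁰, p¹¹, p¹², p¹³, p¹⁴, p¹⁵, p¹⁶}, of order 17.
Check: |G/G'| = 34/17 = 2 is the order of the abelianisation.

Answer: 17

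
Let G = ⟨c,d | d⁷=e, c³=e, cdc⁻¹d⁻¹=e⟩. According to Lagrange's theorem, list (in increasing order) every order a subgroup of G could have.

|G| = 21 = 3 · 7. By Lagrange's theorem the order of any subgroup divides 21; the divisors of 21 are 1, 3, 7, 21.

Answer: 1, 3, 7, 21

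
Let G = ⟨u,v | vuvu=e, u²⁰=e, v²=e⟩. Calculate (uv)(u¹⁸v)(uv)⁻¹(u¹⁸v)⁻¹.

[(uv), (u¹⁸v)] = (uv)·(u¹⁸v)·(uv)⁻¹·(u¹⁸v)⁻¹.
  (uv) · (u¹⁸v) = u³
  (u³) · (uv) = u⁴v
  (u⁴v) · (u¹⁸v) = u⁶

Answer: u⁶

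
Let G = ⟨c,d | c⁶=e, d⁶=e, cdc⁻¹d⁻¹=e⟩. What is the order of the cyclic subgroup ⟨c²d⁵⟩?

|⟨c²d⁵⟩| equals the order of c²d⁵. Compute successive powers until reaching e:
  (c²d⁵)¹ = c²d⁵, (c²d⁵)² = c⁴d⁴, (c²d⁵)³ = d³, (c²d⁵)⁴ = c²d², (c²d⁵)⁵ = c⁴d, (c²d⁵)⁶ = e.
The smallest positive k with (c²d⁵)ᵏ = e is 6, so |⟨c²d⁵⟩| = 6.

Answer: 6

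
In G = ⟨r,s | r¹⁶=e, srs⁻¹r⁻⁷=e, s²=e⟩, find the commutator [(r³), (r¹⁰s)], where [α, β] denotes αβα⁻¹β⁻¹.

[(r³), (r¹⁰s)] = (r³)·(r¹⁰s)·(r³)⁻¹·(r¹⁰s)⁻¹.
  (r³) · (r¹⁰s) = r¹³s
  (r¹³s) · (r¹³) = r⁸s
  (r⁸s) · (r¹⁰s) = r¹⁴

Answer: r¹⁴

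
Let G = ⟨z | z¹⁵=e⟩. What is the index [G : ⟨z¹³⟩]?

First find ord(z¹³) by computing successive powers:
  (z¹³)¹ = z¹³, (z¹³)² = z¹¹, (z¹³)³ = z⁹, (z¹³)⁴ = z⁷, (z¹³)⁵ = z⁵, (z¹³)⁶ = z³, (z¹³)⁷ = z, (z¹³)⁸ = z¹⁴, (z¹³)⁹ = z¹², (z¹³)¹⁰ = z¹⁰, (z¹³)¹¹ = z⁸, (z¹³)¹² = z⁶, (z¹³)¹³ = z⁴, (z¹³)¹⁴ = z², (z¹³)¹⁵ = e.
So |⟨z¹³⟩| = ord(z¹³) = 15. With |G| = 15, by Lagrange [G : ⟨z¹³⟩] = 15/15 = 1.

Answer: 1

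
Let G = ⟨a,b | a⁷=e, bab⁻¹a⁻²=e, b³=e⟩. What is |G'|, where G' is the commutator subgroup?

G' = [G, G] is generated by all commutators. The generator-pair commutators are: [a, b] = a⁶.
The subgroup they normally generate is {e, a, a², a³, a⁴, a⁵, a⁶}, of order 7.
Check: |G/G'| = 21/7 = 3 is the order of the abelianisation.

Answer: 7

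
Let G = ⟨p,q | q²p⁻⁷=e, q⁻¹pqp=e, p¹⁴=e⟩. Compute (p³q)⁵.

Compute successive powers of (p³q), reducing at each step:
  (p³q)²: (p³q) · p³ = q;   q · q = p⁷
  (p³q)³: (p⁷) · p³ = p¹⁰;   (p¹⁰) · q = p³q⁻¹
  (p³q)⁴: (p³q⁻¹) · p³ = q⁻¹;   (q⁻¹) · q = e
  (p³q)⁵: e · p³ = p³;   (p³) · q = p³q

Answer: p³q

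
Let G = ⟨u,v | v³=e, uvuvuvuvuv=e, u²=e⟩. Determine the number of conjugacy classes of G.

The conjugacy classes (representative and size) are:
  [e] (size 1), [uvuv²uvuv²u] (size 15), [vuvuv²u] (size 20), [uv²uv²u] (size 12), [v²uvuv²] (size 12).
Class equation: 1 + 15 + 20 + 12 + 12 = 60 = |G|. So G has 5 conjugacy classes.

Answer: 5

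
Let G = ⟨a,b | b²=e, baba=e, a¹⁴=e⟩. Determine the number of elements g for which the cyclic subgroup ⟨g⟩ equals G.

⟨g⟩ = G would require ord(g) = |G| = 28, but the maximum element order in G is 14 < 28. So G is not cyclic and no single element generates it: the count is 0.

Answer: 0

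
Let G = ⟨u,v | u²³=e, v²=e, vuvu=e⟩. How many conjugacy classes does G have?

The conjugacy classes (representative and size) are:
  [e] (size 1), [u] (size 2), [u²¹] (size 2), [u²⁰] (size 2), [u⁴] (size 2), [u¹⁸] (size 2), [u⁶] (size 2), [u¹⁶] (size 2), [u⁸] (size 2), [u⁹] (size 2), [u¹⁰] (size 2), [u¹²] (size 2), [u¹⁸v] (size 23).
Class equation: 1 + 2 + 2 + 2 + 2 + 2 + 2 + 2 + 2 + 2 + 2 + 2 + 23 = 46 = |G|. So G has 13 conjugacy classes.

Answer: 13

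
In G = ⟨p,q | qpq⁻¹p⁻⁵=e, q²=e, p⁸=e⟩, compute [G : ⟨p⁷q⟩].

First find ord(p⁷q) by computing successive powers:
  (p⁷q)¹ = p⁷q, (p⁷q)² = p², (p⁷q)³ = pq, (p⁷q)⁴ = p⁴, (p⁷q)⁵ = p³q, (p⁷q)⁶ = p⁶, (p⁷q)⁷ = p⁵q, (p⁷q)⁸ = e.
So |⟨p⁷q⟩| = ord(p⁷q) = 8. With |G| = 16, by Lagrange [G : ⟨p⁷q⟩] = 16/8 = 2.

Answer: 2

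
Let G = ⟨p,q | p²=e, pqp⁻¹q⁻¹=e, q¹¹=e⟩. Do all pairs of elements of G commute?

Each pair of generators commutes: p·q = pq = q·p. Since the generators pairwise commute, every element of G commutes with every other, so G is abelian.

Answer: Yes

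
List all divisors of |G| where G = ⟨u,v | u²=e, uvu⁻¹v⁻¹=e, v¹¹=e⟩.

|G| = 22 = 2 · 11. By Lagrange's theorem the order of any subgroup divides 22; the divisors of 22 are 1, 2, 11, 22.

Answer: 1, 2, 11, 22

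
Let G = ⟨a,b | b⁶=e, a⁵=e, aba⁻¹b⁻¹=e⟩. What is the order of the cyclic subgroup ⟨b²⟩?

|⟨b²⟩| equals the order of b². Compute successive powers until reaching e:
  (b²)¹ = b², (b²)² = b⁴, (b²)³ = e.
The smallest positive k with (b²)ᵏ = e is 3, so |⟨b²⟩| = 3.

Answer: 3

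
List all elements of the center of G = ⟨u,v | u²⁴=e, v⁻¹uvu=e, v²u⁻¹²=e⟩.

An element z ∈ Z(G) iff z commutes with every generator.
For example u¹² is central: (u¹²)·u = u¹³ = u·(u¹²); (u¹²)·v = v⁻¹ = v·(u¹²).
Whereas u ∉ Z(G) since u·v = uv ≠ u¹¹v⁻¹ = v·u.
Checking each of the 48 elements this way gives Z(G) = {e, u¹²}, of order 2.

Answer: {e, u¹²}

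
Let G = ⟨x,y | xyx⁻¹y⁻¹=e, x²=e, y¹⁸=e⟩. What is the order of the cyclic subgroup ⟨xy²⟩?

|⟨xy²⟩| equals the order of xy². Compute successive powers until reaching e:
  (xy²)¹ = xy², (xy²)² = y⁴, (xy²)³ = xy⁶, (xy²)⁴ = y⁸, (xy²)⁵ = xy¹⁰, (xy²)⁶ = y¹², (xy²)⁷ = xy¹⁴, (xy²)⁸ = y¹⁶, (xy²)⁹ = x, (xy²)¹⁰ = y², (xy²)¹¹ = xy⁴, (xy²)¹² = y⁶, (xy²)¹³ = xy⁸, (xy²)¹⁴ = y¹⁰, (xy²)¹⁵ = xy¹², (xy²)¹⁶ = y¹⁴, (xy²)¹⁷ = xy¹⁶, (xy²)¹⁸ = e.
The smallest positive k with (xy²)ᵏ = e is 18, so |⟨xy²⟩| = 18.

Answer: 18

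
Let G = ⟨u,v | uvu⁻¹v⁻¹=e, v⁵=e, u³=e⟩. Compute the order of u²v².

Compute successive powers until reaching e:
  (u²v²)¹ = u²v², (u²v²)² = uv⁴, (u²v²)³ = v, (u²v²)⁴ = u²v³, (u²v²)⁵ = u, (u²v²)⁶ = v², (u²v²)⁷ = u²v⁴, (u²v²)⁸ = uv, (u²v²)⁹ = v³, (u²v²)¹⁰ = u², (u²v²)¹¹ = uv², (u²v²)¹² = v⁴, (u²v²)¹³ = u²v, (u²v²)¹⁴ = uv³, (u²v²)¹⁵ = e.
The smallest positive k with (u²v²)ᵏ = e is 15.

Answer: 15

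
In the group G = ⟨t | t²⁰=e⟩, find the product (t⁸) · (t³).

Compute (t⁸) · (t³) by multiplying left to right and reducing via the relations at each step:
  (t⁸) · t³ = t¹¹

Answer: t¹¹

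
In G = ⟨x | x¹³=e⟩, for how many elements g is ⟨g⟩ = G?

G is cyclic of order 13. An element generates G iff its order is 13, and a cyclic group of order 13 has exactly φ(13) = 12 such elements.

Answer: 12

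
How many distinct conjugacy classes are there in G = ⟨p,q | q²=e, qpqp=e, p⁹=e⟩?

The conjugacy classes (representative and size) are:
  [e] (size 1), [p⁸] (size 2), [p⁷] (size 2), [p⁶] (size 2), [p⁵] (size 2), [p⁴q] (size 9).
Class equation: 1 + 2 + 2 + 2 + 2 + 9 = 18 = |G|. So G has 6 conjugacy classes.

Answer: 6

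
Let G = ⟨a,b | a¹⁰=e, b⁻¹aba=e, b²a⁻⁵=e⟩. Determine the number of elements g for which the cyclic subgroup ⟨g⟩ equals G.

⟨g⟩ = G would require ord(g) = |G| = 20, but the maximum element order in G is 10 < 20. So G is not cyclic and no single element generates it: the count is 0.

Answer: 0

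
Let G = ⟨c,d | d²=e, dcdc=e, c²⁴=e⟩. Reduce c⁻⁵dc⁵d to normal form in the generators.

Multiply left to right, reducing at each step:
  (c¹⁹) · d = c¹⁹d
  (c¹⁹d) · c⁵ = c¹⁴d
  (c¹⁴d) · d = c¹⁴

Answer: c¹⁴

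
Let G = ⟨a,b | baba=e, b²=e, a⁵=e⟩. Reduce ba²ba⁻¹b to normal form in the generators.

Multiply left to right, reducing at each step:
  b · a² = a³b
  (a³b) · b = a³
  (a³) · a⁻¹ = a²
  (a²) · b = a²b

Answer: a²b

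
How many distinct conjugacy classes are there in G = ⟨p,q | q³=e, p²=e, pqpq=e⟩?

The conjugacy classes (representative and size) are:
  [e] (size 1), [pq²] (size 3), [q²] (size 2).
Class equation: 1 + 3 + 2 = 6 = |G|. So G has 3 conjugacy classes.

Answer: 3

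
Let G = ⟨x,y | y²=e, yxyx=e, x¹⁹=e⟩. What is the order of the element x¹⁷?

Compute successive powers until reaching e:
  (x¹⁷)¹ = x¹⁷, (x¹⁷)² = x¹⁵, (x¹⁷)³ = x¹³, (x¹⁷)⁴ = x¹¹, (x¹⁷)⁵ = x⁹, (x¹⁷)⁶ = x⁷, (x¹⁷)⁷ = x⁵, (x¹⁷)⁸ = x³, (x¹⁷)⁹ = x, (x¹⁷)¹⁰ = x¹⁸, (x¹⁷)¹¹ = x¹⁶, (x¹⁷)¹² = x¹⁴, (x¹⁷)¹³ = x¹², (x¹⁷)¹⁴ = x¹⁰, (x¹⁷)¹⁵ = x⁸, (x¹⁷)¹⁶ = x⁶, (x¹⁷)¹⁷ = x⁴, (x¹⁷)¹⁸ = x², (x¹⁷)¹⁹ = e.
The smallest positive k with (x¹⁷)ᵏ = e is 19.

Answer: 19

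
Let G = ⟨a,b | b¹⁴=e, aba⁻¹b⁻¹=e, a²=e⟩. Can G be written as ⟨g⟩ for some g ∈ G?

|G| = 28, but the maximum element order in G is 14 < 28. No single element generates all of G, so G is not cyclic.

Answer: No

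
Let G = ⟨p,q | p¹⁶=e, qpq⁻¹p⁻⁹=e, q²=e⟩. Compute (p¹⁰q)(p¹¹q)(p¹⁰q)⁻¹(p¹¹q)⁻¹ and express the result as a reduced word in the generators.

[(p¹⁰q), (p¹¹q)] = (p¹⁰q)·(p¹¹q)·(p¹⁰q)⁻¹·(p¹¹q)⁻¹.
  (p¹⁰q) · (p¹¹q) = p¹³
  (p¹³) · (p⁶q) = p³q
  (p³q) · (p¹³q) = p⁸

Answer: p⁸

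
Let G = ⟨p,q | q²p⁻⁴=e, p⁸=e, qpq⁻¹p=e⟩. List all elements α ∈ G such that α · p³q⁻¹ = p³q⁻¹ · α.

⟨p³q⁻¹⟩ ⊆ C_G(p³q⁻¹) since powers of p³q⁻¹ commute with p³q⁻¹; so |C_G(p³q⁻¹)| ≥ |⟨p³q⁻¹⟩| = 4.
By orbit–stabilizer, |C_G(p³q⁻¹)| = |G| / |conj. class of p³q⁻¹| = 16 / 4 = 4.
The 4 elements commuting with p³q⁻¹ are {e, p⁴, p³q⁻¹, p³q}.

Answer: {e, p⁴, p³q⁻¹, p³q}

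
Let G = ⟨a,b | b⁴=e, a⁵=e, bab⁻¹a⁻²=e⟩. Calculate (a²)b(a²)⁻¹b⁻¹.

[(a²), b] = (a²)·b·(a²)⁻¹·b⁻¹.
  (a²) · b = a²b
  (a²b) · (a³) = a³b
  (a³b) · (b³) = a³

Answer: a³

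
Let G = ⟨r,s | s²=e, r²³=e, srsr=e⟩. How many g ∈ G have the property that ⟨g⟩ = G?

⟨g⟩ = G would require ord(g) = |G| = 46, but the maximum element order in G is 23 < 46. So G is not cyclic and no single element generates it: the count is 0.

Answer: 0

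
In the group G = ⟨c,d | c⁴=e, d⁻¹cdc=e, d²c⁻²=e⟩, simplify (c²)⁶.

Compute successive powers of (c²), reducing at each step:
  (c²)²: (c²) · c² = e
  (c²)³: e · c² = c²
  (c²)⁴: (c²) · c² = e
  (c²)⁵: e · c² = c²
  (c²)⁶: (c²) · c² = e

Answer: e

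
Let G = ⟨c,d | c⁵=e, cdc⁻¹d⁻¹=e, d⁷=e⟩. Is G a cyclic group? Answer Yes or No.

|G| = 35. The element cd has order 35 (its powers give 35 distinct elements), so ⟨cd⟩ = G and G is cyclic.

Answer: Yes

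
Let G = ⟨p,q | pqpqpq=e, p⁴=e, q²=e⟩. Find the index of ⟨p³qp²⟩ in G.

First find ord(p³qp²) by computing successive powers:
  (p³qp²)¹ = p³qp², (p³qp²)² = p²qp, (p³qp²)³ = e.
So |⟨p³qp²⟩| = ord(p³qp²) = 3. With |G| = 24, by Lagrange [G : ⟨p³qp²⟩] = 24/3 = 8.

Answer: 8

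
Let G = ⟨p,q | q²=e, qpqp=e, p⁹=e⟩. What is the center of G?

An element z ∈ Z(G) iff z commutes with every generator.
For example e is central: e·p = p = p·e; e·q = q = q·e.
Whereas p ∉ Z(G) since p·q = pq ≠ p⁸q = q·p.
Checking each of the 18 elements this way gives Z(G) = {e}, of order 1.

Answer: {e}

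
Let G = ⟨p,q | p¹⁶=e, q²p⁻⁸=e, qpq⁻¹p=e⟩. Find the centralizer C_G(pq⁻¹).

⟨pq⁻¹⟩ ⊆ C_G(pq⁻¹) since powers of pq⁻¹ commute with pq⁻¹; so |C_G(pq⁻¹)| ≥ |⟨pq⁻¹⟩| = 4.
By orbit–stabilizer, |C_G(pq⁻¹)| = |G| / |conj. class of pq⁻¹| = 32 / 8 = 4.
The 4 elements commuting with pq⁻¹ are {e, p⁸, pq, pq⁻¹}.

Answer: {e, p⁸, pq, pq⁻¹}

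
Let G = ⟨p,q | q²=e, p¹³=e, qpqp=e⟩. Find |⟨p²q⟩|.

|⟨p²q⟩| equals the order of p²q. Compute successive powers until reaching e:
  (p²q)¹ = p²q, (p²q)² = e.
The smallest positive k with (p²q)ᵏ = e is 2, so |⟨p²q⟩| = 2.

Answer: 2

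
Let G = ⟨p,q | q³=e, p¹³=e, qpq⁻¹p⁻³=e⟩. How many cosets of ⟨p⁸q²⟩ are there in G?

First find ord(p⁸q²) by computing successive powers:
  (p⁸q²)¹ = p⁸q², (p⁸q²)² = p²q, (p⁸q²)³ = e.
So |⟨p⁸q²⟩| = ord(p⁸q²) = 3. With |G| = 39, by Lagrange [G : ⟨p⁸q²⟩] = 39/3 = 13.

Answer: 13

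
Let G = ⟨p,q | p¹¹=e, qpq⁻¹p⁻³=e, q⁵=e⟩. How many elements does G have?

Enumerate words in the generators, reducing via the relations: the distinct elements are
  {e, p, q, pq, p², p³, p⁴, p⁵, p⁶, p⁷, p⁸, p⁹, q², q³, q⁴, pq², pq³, pq⁴, p²q, p³q, p¹⁰, p⁴q, p⁵q, p⁶q, p⁷q, p⁸q, p⁹q, p²q², p²q³, p²q⁴, p³q², p³q³, p³q⁴, p¹⁰q, p⁴q², p⁴q³, p⁴q⁴, p⁵q², p⁵q³, p⁵q⁴, p⁶q², p⁶q³, p⁶q⁴, p⁷q², p⁷q³, p⁷q⁴, p⁸q², p⁸q³, p⁸q⁴, p⁹q², p⁹q³, p⁹q⁴, p¹⁰q², p¹⁰q³, p¹⁰q⁴}.
No further products give new elements, so |G| = 55.

Answer: 55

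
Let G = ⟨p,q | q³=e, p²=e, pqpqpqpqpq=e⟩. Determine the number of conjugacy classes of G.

The conjugacy classes (representative and size) are:
  [e] (size 1), [pqpq²pqpq²p] (size 15), [qpqpq²p] (size 20), [pq²pq²p] (size 12), [q²pqpq²] (size 12).
Class equation: 1 + 15 + 20 + 12 + 12 = 60 = |G|. So G has 5 conjugacy classes.

Answer: 5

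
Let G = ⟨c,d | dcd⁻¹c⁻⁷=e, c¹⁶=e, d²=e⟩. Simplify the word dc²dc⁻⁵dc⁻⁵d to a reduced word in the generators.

Multiply left to right, reducing at each step:
  d · c² = c¹⁴d
  (c¹⁴d) · d = c¹⁴
  (c¹⁴) · c⁻⁵ = c⁹
  (c⁹) · d = c⁹d
  (c⁹d) · c⁻⁵ = c⁶d
  (c⁶d) · d = c⁶

Answer: c⁶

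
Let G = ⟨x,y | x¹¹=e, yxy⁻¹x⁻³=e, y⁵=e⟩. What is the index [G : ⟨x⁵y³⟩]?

First find ord(x⁵y³) by computing successive powers:
  (x⁵y³)¹ = x⁵y³, (x⁵y³)² = x⁸y, (x⁵y³)³ = xy⁴, (x⁵y³)⁴ = x¹⁰y², (x⁵y³)⁵ = e.
So |⟨x⁵y³⟩| = ord(x⁵y³) = 5. With |G| = 55, by Lagrange [G : ⟨x⁵y³⟩] = 55/5 = 11.

Answer: 11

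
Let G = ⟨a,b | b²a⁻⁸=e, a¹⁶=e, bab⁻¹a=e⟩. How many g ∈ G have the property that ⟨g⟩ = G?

⟨g⟩ = G would require ord(g) = |G| = 32, but the maximum element order in G is 16 < 32. So G is not cyclic and no single element generates it: the count is 0.

Answer: 0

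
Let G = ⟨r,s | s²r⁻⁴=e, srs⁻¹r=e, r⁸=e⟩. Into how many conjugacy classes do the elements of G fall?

The conjugacy classes (representative and size) are:
  [e] (size 1), [r⁷] (size 2), [r²] (size 2), [r⁵] (size 2), [r⁴] (size 1), [r²s⁻¹] (size 4), [r³s] (size 4).
Class equation: 1 + 2 + 2 + 2 + 1 + 4 + 4 = 16 = |G|. So G has 7 conjugacy classes.

Answer: 7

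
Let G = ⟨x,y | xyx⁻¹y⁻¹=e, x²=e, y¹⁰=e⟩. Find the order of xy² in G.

Compute successive powers until reaching e:
  (xy²)¹ = xy², (xy²)² = y⁴, (xy²)³ = xy⁶, (xy²)⁴ = y⁸, (xy²)⁵ = x, (xy²)⁶ = y², (xy²)⁷ = xy⁴, (xy²)⁸ = y⁶, (xy²)⁹ = xy⁸, (xy²)¹⁰ = e.
The smallest positive k with (xy²)ᵏ = e is 10.

Answer: 10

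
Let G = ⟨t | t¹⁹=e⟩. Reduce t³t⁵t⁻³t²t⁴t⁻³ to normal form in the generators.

Multiply left to right, reducing at each step:
  (t³) · t⁵ = t⁸
  (t⁸) · t⁻³ = t⁵
  (t⁵) · t² = t⁷
  (t⁷) · t⁴ = t¹¹
  (t¹¹) · t⁻³ = t⁸

Answer: t⁸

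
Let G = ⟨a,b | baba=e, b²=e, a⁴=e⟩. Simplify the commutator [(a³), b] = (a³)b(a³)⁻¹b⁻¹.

[(a³), b] = (a³)·b·(a³)⁻¹·b⁻¹.
  (a³) · b = a³b
  (a³b) · a = a²b
  (a²b) · b = a²

Answer: a²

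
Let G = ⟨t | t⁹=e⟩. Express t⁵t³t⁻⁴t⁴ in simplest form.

Multiply left to right, reducing at each step:
  (t⁵) · t³ = t⁸
  (t⁸) · t⁻⁴ = t⁴
  (t⁴) · t⁴ = t⁸

Answer: t⁸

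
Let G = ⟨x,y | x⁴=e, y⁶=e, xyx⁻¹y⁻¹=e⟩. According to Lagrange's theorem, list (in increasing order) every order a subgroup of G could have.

|G| = 24 = 2³ · 3. By Lagrange's theorem the order of any subgroup divides 24; the divisors of 24 are 1, 2, 3, 4, 6, 8, 12, 24.

Answer: 1, 2, 3, 4, 6, 8, 12, 24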